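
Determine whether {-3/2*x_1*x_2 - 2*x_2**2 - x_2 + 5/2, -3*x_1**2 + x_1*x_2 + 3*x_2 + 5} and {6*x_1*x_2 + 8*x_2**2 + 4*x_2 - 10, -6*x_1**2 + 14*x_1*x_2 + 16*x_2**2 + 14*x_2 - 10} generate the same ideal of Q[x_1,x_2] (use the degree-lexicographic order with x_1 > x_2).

Equality of ideals is decidable: compute both reduced Gröbner bases (unique for the ordering) and check whether they agree.
Buchberger on the first generating set:
f_1 = -3/2*x_1*x_2 - 2*x_2**2 - x_2 + 5/2, LT = x_1*x_2.
f_2 = -3*x_1**2 + x_1*x_2 + 3*x_2 + 5, LT = x_1**2.

S(f_1,f_2): lcm = x_1**2*x_2. S = 5/3*x_1*x_2**2 + 2/3*x_1*x_2 + x_2**2 - 5/3*x_1 + 5/3*x_2.
  leading term x_1*x_2**2: subtract (-10/9*x_2)·f_1 from 5/3*x_1*x_2**2 + 2/3*x_1*x_2 + x_2**2 - 5/3*x_1 + 5/3*x_2 → -20/9*x_2**3 + 2/3*x_1*x_2 - 1/9*x_2**2 - 5/3*x_1 + 40/9*x_2
  leading term x_2**3: no divisor's leading term divides it; move -20/9*x_2**3 to the remainder.
  leading term x_1*x_2: subtract (-4/9)·f_1 from 2/3*x_1*x_2 - 1/9*x_2**2 - 5/3*x_1 + 40/9*x_2 → -x_2**2 - 5/3*x_1 + 4*x_2 + 10/9
  leading term x_2**2: no divisor's leading term divides it; move -x_2**2 to the remainder.
  leading term x_1: no divisor's leading term divides it; move -5/3*x_1 to the remainder.
  leading term x_2: no divisor's leading term divides it; move 4*x_2 to the remainder.
  leading term 1: no divisor's leading term divides it; move 10/9 to the remainder.
  remainder -20/9*x_2**3 - x_2**2 - 5/3*x_1 + 4*x_2 + 10/9 ≠ 0; add g_3 = -20/9*x_2**3 - x_2**2 - 5/3*x_1 + 4*x_2 + 10/9 to the basis.

The other S-polynomials (S(f_1,g_3), S(f_2,g_3)) all reduce to 0 modulo the current basis, so we have a Gröbner basis.
Inter-reduce: drop elements whose leading term is divisible by another's, tail-reduce, and make monic.
Reduced Gröbner basis: {x_2**3 + 9/20*x_2**2 + 3/4*x_1 - 9/5*x_2 - 1/2, x_1**2 + 4/9*x_2**2 - 7/9*x_2 - 20/9, x_1*x_2 + 4/3*x_2**2 + 2/3*x_2 - 5/3}.

Buchberger on the second generating set:
h_1 = 6*x_1*x_2 + 8*x_2**2 + 4*x_2 - 10, LT = x_1*x_2.
h_2 = -6*x_1**2 + 14*x_1*x_2 + 16*x_2**2 + 14*x_2 - 10, LT = x_1**2.

S(h_1,h_2): lcm = x_1**2*x_2. S = 11/3*x_1*x_2**2 + 8/3*x_2**3 + 2/3*x_1*x_2 + 7/3*x_2**2 - 5/3*x_1 - 5/3*x_2.
  leading term x_1*x_2**2: subtract (11/18*x_2)·h_1 from 11/3*x_1*x_2**2 + 8/3*x_2**3 + 2/3*x_1*x_2 + 7/3*x_2**2 - 5/3*x_1 - 5/3*x_2 → -20/9*x_2**3 + 2/3*x_1*x_2 - 1/9*x_2**2 - 5/3*x_1 + 40/9*x_2
  leading term x_2**3: no divisor's leading term divides it; move -20/9*x_2**3 to the remainder.
  leading term x_1*x_2: subtract (1/9)·h_1 from 2/3*x_1*x_2 - 1/9*x_2**2 - 5/3*x_1 + 40/9*x_2 → -x_2**2 - 5/3*x_1 + 4*x_2 + 10/9
  leading term x_2**2: no divisor's leading term divides it; move -x_2**2 to the remainder.
  leading term x_1: no divisor's leading term divides it; move -5/3*x_1 to the remainder.
  leading term x_2: no divisor's leading term divides it; move 4*x_2 to the remainder.
  leading term 1: no divisor's leading term divides it; move 10/9 to the remainder.
  remainder -20/9*x_2**3 - x_2**2 - 5/3*x_1 + 4*x_2 + 10/9 ≠ 0; add k_3 = -20/9*x_2**3 - x_2**2 - 5/3*x_1 + 4*x_2 + 10/9 to the basis.

The other S-polynomials (S(h_1,k_3), S(h_2,k_3)) all reduce to 0 modulo the current basis, so we have a Gröbner basis.
Inter-reduce: drop elements whose leading term is divisible by another's, tail-reduce, and make monic.
Reduced Gröbner basis: {x_2**3 + 9/20*x_2**2 + 3/4*x_1 - 9/5*x_2 - 1/2, x_1**2 + 4/9*x_2**2 - 7/9*x_2 - 20/9, x_1*x_2 + 4/3*x_2**2 + 2/3*x_2 - 5/3}.

The two bases agree; hence the ideals are identical.

Yes, the ideals are equal.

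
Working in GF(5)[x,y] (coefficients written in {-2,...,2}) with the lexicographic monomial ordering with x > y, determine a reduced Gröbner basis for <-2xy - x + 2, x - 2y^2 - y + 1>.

G = {x - 2y^2 - y + 1, y^3 + y^2 + y - 2}

f_1 = -2xy - x + 2, LT = xy.
f_2 = x - 2y^2 - y + 1, LT = x.

S(f_1,f_2): lcm = xy. S = -2x + 2y^3 + y^2 - y - 1.
  reduce S modulo (f_1, f_2):
  remainder 2y^3 + 2y^2 + 2y + 1 ≠ 0; add g_3 = 2y^3 + 2y^2 + 2y + 1 to the basis.

The other S-polynomials (S(f_1,g_3), S(f_2,g_3)) all reduce to 0 modulo the current basis, so we have a Gröbner basis.
Inter-reduce: drop elements whose leading term is divisible by another's, tail-reduce, and make monic.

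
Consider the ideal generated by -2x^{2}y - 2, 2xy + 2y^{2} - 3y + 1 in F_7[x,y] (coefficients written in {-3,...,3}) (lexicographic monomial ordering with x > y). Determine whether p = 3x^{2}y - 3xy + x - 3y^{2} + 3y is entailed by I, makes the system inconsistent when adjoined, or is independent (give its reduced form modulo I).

First compute the reduced Gröbner basis of I by Buchberger's algorithm.
f_1 = -2x^{2}y - 2, LT = x^{2}y.
f_2 = 2xy + 2y^{2} - 3y + 1, LT = xy.

S(f_1,f_2): lcm = x^{2}y. S = -xy^{2} - 2xy + 3x + 1.
  leading term xy^{2}: subtract (3y)·f_2 from -xy^{2} - 2xy + 3x + 1 → -2xy + 3x + y^{3} + 2y^{2} - 3y + 1
  leading term xy: subtract (-1)·f_2 from -2xy + 3x + y^{3} + 2y^{2} - 3y + 1 → 3x + y^{3} - 3y^{2} + y + 2
  leading term x: no divisor's leading term divides it; move 3x to the remainder.
  leading term y^{3}: no divisor's leading term divides it; move y^{3} to the remainder.
  leading term y^{2}: no divisor's leading term divides it; move -3y^{2} to the remainder.
  leading term y: no divisor's leading term divides it; move y to the remainder.
  leading term 1: no divisor's leading term divides it; move 2 to the remainder.
  remainder 3x + y^{3} - 3y^{2} + y + 2 ≠ 0; add h_3 = 3x + y^{3} - 3y^{2} + y + 2 to the basis.

S(f_1,h_3): lcm = x^{2}y. S = 2xy^{4} + xy^{3} + 2xy^{2} - 3xy + 1.
  leading term xy^{4}: subtract (y^{3})·f_2 from 2xy^{4} + xy^{3} + 2xy^{2} - 3xy + 1 → xy^{3} + 2xy^{2} - 3xy - 2y^{5} + 3y^{4} - y^{3} + 1
  leading term xy^{3}: subtract (-3y^{2})·f_2 from xy^{3} + 2xy^{2} - 3xy - 2y^{5} + 3y^{4} - y^{3} + 1 → 2xy^{2} - 3xy - 2y^{5} + 2y^{4} - 3y^{3} + 3y^{2} + 1
  leading term xy^{2}: subtract (y)·f_2 from 2xy^{2} - 3xy - 2y^{5} + 2y^{4} - 3y^{3} + 3y^{2} + 1 → -3xy - 2y^{5} + 2y^{4} + 2y^{3} - y^{2} - y + 1
  leading term xy: subtract (2)·f_2 from -3xy - 2y^{5} + 2y^{4} + 2y^{3} - y^{2} - y + 1 → -2y^{5} + 2y^{4} + 2y^{3} + 2y^{2} - 2y - 1
  leading term y^{5}: no divisor's leading term divides it; move -2y^{5} to the remainder.
  leading term y^{4}: no divisor's leading term divides it; move 2y^{4} to the remainder.
  leading term y^{3}: no divisor's leading term divides it; move 2y^{3} to the remainder.
  leading term y^{2}: no divisor's leading term divides it; move 2y^{2} to the remainder.
  leading term y: no divisor's leading term divides it; move -2y to the remainder.
  leading term 1: no divisor's leading term divides it; move -1 to the remainder.
  remainder -2y^{5} + 2y^{4} + 2y^{3} + 2y^{2} - 2y - 1 ≠ 0; add h_4 = -2y^{5} + 2y^{4} + 2y^{3} + 2y^{2} - 2y - 1 to the basis.

S(f_2,h_3): lcm = xy. S = 2y^{4} + y^{3} + 3y^{2} - y - 3.
  leading term y^{4}: no divisor's leading term divides it; move 2y^{4} to the remainder.
  leading term y^{3}: no divisor's leading term divides it; move y^{3} to the remainder.
  leading term y^{2}: no divisor's leading term divides it; move 3y^{2} to the remainder.
  leading term y: no divisor's leading term divides it; move -y to the remainder.
  leading term 1: no divisor's leading term divides it; move -3 to the remainder.
  remainder 2y^{4} + y^{3} + 3y^{2} - y - 3 ≠ 0; add h_5 = 2y^{4} + y^{3} + 3y^{2} - y - 3 to the basis.

The other S-polynomials (S(f_1,h_4), S(f_2,h_4), S(h_3,h_4), S(f_1,h_5), S(f_2,h_5), S(h_3,h_5), S(h_4,h_5)) all reduce to 0 modulo the current basis, so we have a Gröbner basis.
Inter-reduce: drop elements whose leading term is divisible by another's, tail-reduce, and make monic.
Reduced Gröbner basis: {x - 2y^{3} - y^{2} - 2y + 3, y^{4} - 3y^{3} - 2y^{2} + 3y + 2}.
Label its elements g_1 = x - 2y^{3} - y^{2} - 2y + 3, g_2 = y^{4} - 3y^{3} - 2y^{2} + 3y + 2.

Reduce p = 3x^{2}y - 3xy + x - 3y^{2} + 3y modulo G:
  leading term x^{2}y: subtract (3xy)·g_1 from 3x^{2}y - 3xy + x - 3y^{2} + 3y → -xy^{4} + 3xy^{3} - xy^{2} + 2xy + x - 3y^{2} + 3y
  leading term xy^{4}: subtract (-y^{4})·g_1 from -xy^{4} + 3xy^{3} - xy^{2} + 2xy + x - 3y^{2} + 3y → 3xy^{3} - xy^{2} + 2xy + x - 2y^{7} - y^{6} - 2y^{5} + 3y^{4} - 3y^{2} + 3y
  leading term xy^{3}: subtract (3y^{3})·g_1 from 3xy^{3} - xy^{2} + 2xy + x - 2y^{7} - y^{6} - 2y^{5} + 3y^{4} - 3y^{2} + 3y → -xy^{2} + 2xy + x - 2y^{7} - 2y^{6} + y^{5} + 2y^{4} - 2y^{3} - 3y^{2} + 3y
  leading term xy^{2}: subtract (-y^{2})·g_1 from -xy^{2} + 2xy + x - 2y^{7} - 2y^{6} + y^{5} + 2y^{4} - 2y^{3} - 3y^{2} + 3y → 2xy + x - 2y^{7} - 2y^{6} - y^{5} + y^{4} + 3y^{3} + 3y
  leading term xy: subtract (2y)·g_1 from 2xy + x - 2y^{7} - 2y^{6} - y^{5} + y^{4} + 3y^{3} + 3y → x - 2y^{7} - 2y^{6} - y^{5} - 2y^{4} - 2y^{3} - 3y^{2} - 3y
  leading term x: subtract (1)·g_1 from x - 2y^{7} - 2y^{6} - y^{5} - 2y^{4} - 2y^{3} - 3y^{2} - 3y → -2y^{7} - 2y^{6} - y^{5} - 2y^{4} - 2y^{2} - y - 3
  leading term y^{7}: subtract (-2y^{3})·g_2 from -2y^{7} - 2y^{6} - y^{5} - 2y^{4} - 2y^{2} - y - 3 → -y^{6} + 2y^{5} - 3y^{4} - 3y^{3} - 2y^{2} - y - 3
  leading term y^{6}: subtract (-y^{2})·g_2 from -y^{6} + 2y^{5} - 3y^{4} - 3y^{3} - 2y^{2} - y - 3 → -y^{5} + 2y^{4} - y - 3
  leading term y^{5}: subtract (-y)·g_2 from -y^{5} + 2y^{4} - y - 3 → -y^{4} - 2y^{3} + 3y^{2} + y - 3
  leading term y^{4}: subtract (-1)·g_2 from -y^{4} - 2y^{3} + 3y^{2} + y - 3 → 2y^{3} + y^{2} - 3y - 1
  leading term y^{3}: no divisor's leading term divides it; move 2y^{3} to the remainder.
  leading term y^{2}: no divisor's leading term divides it; move y^{2} to the remainder.
  leading term y: no divisor's leading term divides it; move -3y to the remainder.
  leading term 1: no divisor's leading term divides it; move -1 to the remainder.
  normal form = 2y^{3} + y^{2} - 3y - 1.
The normal form is nonzero, so p ∉ I. Since p minus its normal form lies in I, I + (p) = I + (r) where r = 2y^{3} + y^{2} - 3y - 1; decide whether this ideal is the whole ring.
Run Buchberger on G together with r (pairs among the g_i already reduce to 0 since G is a Gröbner basis):
g_1 = x - 2y^{3} - y^{2} - 2y + 3, LT = x.
g_2 = y^{4} - 3y^{3} - 2y^{2} + 3y + 2, LT = y^{4}.
r = 2y^{3} + y^{2} - 3y - 1, LT = y^{3}.

S(g_2,r): lcm = y^{4}. S = 3y^{2} + 2.
  leading term y^{2}: no divisor's leading term divides it; move 3y^{2} to the remainder.
  leading term 1: no divisor's leading term divides it; move 2 to the remainder.
  remainder 3y^{2} + 2 ≠ 0; add m_4 = 3y^{2} + 2 to the basis.

S(g_2,m_4): lcm = y^{4}. S = -3y^{3} + 2y^{2} + 3y + 2.
  leading term y^{3}: subtract (2)·r from -3y^{3} + 2y^{2} + 3y + 2 → 2y - 3
  leading term y: no divisor's leading term divides it; move 2y to the remainder.
  leading term 1: no divisor's leading term divides it; move -3 to the remainder.
  remainder 2y - 3 ≠ 0; add m_5 = 2y - 3 to the basis.

The other S-polynomials (S(g_1,g_2), S(g_1,r), S(g_1,m_4), S(r,m_4), S(g_1,m_5), S(g_2,m_5), S(r,m_5), S(m_4,m_5)) all reduce to 0 modulo the current basis, so we have a Gröbner basis.
Inter-reduce: drop elements whose leading term is divisible by another's, tail-reduce, and make monic.
Reduced Gröbner basis: {x - 2, y + 2}.
The reduced Gröbner basis of I + (p) is {x - 2, y + 2} ≠ {1}, a proper ideal, so the enlarged system stays consistent: p is independent of I, with normal form 2y^{3} + y^{2} - 3y - 1.

3x^{2}y - 3xy + x - 3y^{2} + 3y is independent of I; its normal form modulo I is 2y^{3} + y^{2} - 3y - 1.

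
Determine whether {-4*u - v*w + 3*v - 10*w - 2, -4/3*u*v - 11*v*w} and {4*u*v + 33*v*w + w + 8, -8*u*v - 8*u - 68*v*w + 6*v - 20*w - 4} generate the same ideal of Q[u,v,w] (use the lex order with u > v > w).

No, the ideals differ.

Equality of ideals is decidable: compute both reduced Gröbner bases (unique for the ordering) and check whether they agree.
Buchberger on the first generating set:
f_1 = -4*u - v*w + 3*v - 10*w - 2, LT = u.
f_2 = -4/3*u*v - 11*v*w, LT = u*v.

S(f_1,f_2): lcm = u*v. S = 1/4*v**2*w - 3/4*v**2 - 23/4*v*w + 1/2*v.
  leading term v**2*w: no divisor's leading term divides it; move 1/4*v**2*w to the remainder.
  leading term v**2: no divisor's leading term divides it; move -3/4*v**2 to the remainder.
  leading term v*w: no divisor's leading term divides it; move -23/4*v*w to the remainder.
  leading term v: no divisor's leading term divides it; move 1/2*v to the remainder.
  remainder 1/4*v**2*w - 3/4*v**2 - 23/4*v*w + 1/2*v ≠ 0; add g_3 = 1/4*v**2*w - 3/4*v**2 - 23/4*v*w + 1/2*v to the basis.

The other S-polynomials (S(f_1,g_3), S(f_2,g_3)) all reduce to 0 modulo the current basis, so we have a Gröbner basis.
Inter-reduce: drop elements whose leading term is divisible by another's, tail-reduce, and make monic.
Reduced Gröbner basis: {u + 1/4*v*w - 3/4*v + 5/2*w + 1/2, v**2*w - 3*v**2 - 23*v*w + 2*v}.

Buchberger on the second generating set:
h_1 = 4*u*v + 33*v*w + w + 8, LT = u*v.
h_2 = -8*u*v - 8*u - 68*v*w + 6*v - 20*w - 4, LT = u*v.

S(h_1,h_2): lcm = u*v. S = -u - 1/4*v*w + 3/4*v - 9/4*w + 3/2.
  leading term u: no divisor's leading term divides it; move -u to the remainder.
  leading term v*w: no divisor's leading term divides it; move -1/4*v*w to the remainder.
  leading term v: no divisor's leading term divides it; move 3/4*v to the remainder.
  leading term w: no divisor's leading term divides it; move -9/4*w to the remainder.
  leading term 1: no divisor's leading term divides it; move 3/2 to the remainder.
  remainder -u - 1/4*v*w + 3/4*v - 9/4*w + 3/2 ≠ 0; add k_3 = -u - 1/4*v*w + 3/4*v - 9/4*w + 3/2 to the basis.

S(h_1,k_3): lcm = u*v. S = -1/4*v**2*w + 3/4*v**2 + 6*v*w + 3/2*v + 1/4*w + 2.
  leading term v**2*w: no divisor's leading term divides it; move -1/4*v**2*w to the remainder.
  leading term v**2: no divisor's leading term divides it; move 3/4*v**2 to the remainder.
  leading term v*w: no divisor's leading term divides it; move 6*v*w to the remainder.
  leading term v: no divisor's leading term divides it; move 3/2*v to the remainder.
  leading term w: no divisor's leading term divides it; move 1/4*w to the remainder.
  leading term 1: no divisor's leading term divides it; move 2 to the remainder.
  remainder -1/4*v**2*w + 3/4*v**2 + 6*v*w + 3/2*v + 1/4*w + 2 ≠ 0; add k_4 = -1/4*v**2*w + 3/4*v**2 + 6*v*w + 3/2*v + 1/4*w + 2 to the basis.

The other S-polynomials (S(h_2,k_3), S(h_1,k_4), S(h_2,k_4), S(k_3,k_4)) all reduce to 0 modulo the current basis, so we have a Gröbner basis.
Inter-reduce: drop elements whose leading term is divisible by another's, tail-reduce, and make monic.
Reduced Gröbner basis: {u + 1/4*v*w - 3/4*v + 9/4*w - 3/2, v**2*w - 3*v**2 - 24*v*w - 6*v - w - 8}.

Since the reduced bases disagree, the two ideals are not the same.
The same test decides containment: I ⊆ J iff every generator of I reduces to 0 modulo a Gröbner basis of J.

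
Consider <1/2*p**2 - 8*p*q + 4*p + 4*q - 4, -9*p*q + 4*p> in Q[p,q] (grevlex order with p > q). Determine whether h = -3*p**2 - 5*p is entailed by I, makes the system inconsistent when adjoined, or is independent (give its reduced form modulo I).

-3*p**2 - 5*p is independent of I; its normal form modulo I is -7/3*p + 24*q - 24.

First compute the reduced Gröbner basis of I by Buchberger's algorithm.
f_1 = 1/2*p**2 - 8*p*q + 4*p + 4*q - 4, LT = p**2.
f_2 = -9*p*q + 4*p, LT = p*q.

S(f_1,f_2): lcm = p**2*q. S = -16*p*q**2 + 4/9*p**2 + 8*p*q + 8*q**2 - 8*q.
  reduce S modulo (f_1, f_2):
  remainder 8*q**2 - 104/9*q + 32/9 ≠ 0; add k_3 = 8*q**2 - 104/9*q + 32/9 to the basis.

The other S-polynomials (S(f_1,k_3), S(f_2,k_3)) all reduce to 0 modulo the current basis, so we have a Gröbner basis.
Inter-reduce: drop elements whose leading term is divisible by another's, tail-reduce, and make monic.
Reduced Gröbner basis: {p**2 + 8/9*p + 8*q - 8, p*q - 4/9*p, q**2 - 13/9*q + 4/9}.
Label its elements g_1 = p**2 + 8/9*p + 8*q - 8, g_2 = p*q - 4/9*p, g_3 = q**2 - 13/9*q + 4/9.

Reduce h = -3*p**2 - 5*p modulo G:
  leading term p**2: subtract (-3)·g_1 from -3*p**2 - 5*p → -7/3*p + 24*q - 24
  leading term p: no divisor's leading term divides it; move -7/3*p to the remainder.
  leading term q: no divisor's leading term divides it; move 24*q to the remainder.
  leading term 1: no divisor's leading term divides it; move -24 to the remainder.
  normal form = -7/3*p + 24*q - 24.
The normal form is nonzero, so h ∉ I. Since h minus its normal form lies in I, I + (h) = I + (r) where r = -7/3*p + 24*q - 24; decide whether this ideal is the whole ring.
Run Buchberger on G together with r (pairs among the g_i already reduce to 0 since G is a Gröbner basis):
g_1 = p**2 + 8/9*p + 8*q - 8, LT = p**2.
g_2 = p*q - 4/9*p, LT = p*q.
g_3 = q**2 - 13/9*q + 4/9, LT = q**2.
r = -7/3*p + 24*q - 24, LT = p.

S(g_1,r): lcm = p**2. S = 72/7*p*q - 592/63*p + 8*q - 8.
  reduce S modulo (g_1, g_2, g_3, r):
  remainder -2040/49*q + 2040/49 ≠ 0; add m_5 = -2040/49*q + 2040/49 to the basis.

The other S-polynomials (S(g_1,g_2), S(g_1,g_3), S(g_2,g_3), S(g_2,r), S(g_3,r), S(g_1,m_5), S(g_2,m_5), S(g_3,m_5), S(r,m_5)) all reduce to 0 modulo the current basis, so we have a Gröbner basis.
Inter-reduce: drop elements whose leading term is divisible by another's, tail-reduce, and make monic.
Reduced Gröbner basis: {p, q - 1}.
The reduced Gröbner basis of I + (h) is {p, q - 1} ≠ {1}, a proper ideal, so the enlarged system stays consistent: h is independent of I, with normal form -7/3*p + 24*q - 24.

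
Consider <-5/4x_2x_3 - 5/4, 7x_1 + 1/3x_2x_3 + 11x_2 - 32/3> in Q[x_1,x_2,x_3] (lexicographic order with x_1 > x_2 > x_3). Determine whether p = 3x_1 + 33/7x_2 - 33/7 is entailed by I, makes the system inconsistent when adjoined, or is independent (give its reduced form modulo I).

3x_1 + 33/7x_2 - 33/7 lies in I (it reduces to 0).

First compute the reduced Gröbner basis of I by Buchberger's algorithm.
f_1 = -5/4x_2x_3 - 5/4, LT = x_2x_3.
f_2 = 7x_1 + 1/3x_2x_3 + 11x_2 - 32/3, LT = x_1.

The S-polynomials (S(f_1,f_2)) all reduce to 0 modulo the current basis, so we have a Gröbner basis.
Inter-reduce: drop elements whose leading term is divisible by another's, tail-reduce, and make monic.
Reduced Gröbner basis: {x_1 + 11/7x_2 - 11/7, x_2x_3 + 1}.
Label its elements g_1 = x_1 + 11/7x_2 - 11/7, g_2 = x_2x_3 + 1.

Reduce p = 3x_1 + 33/7x_2 - 33/7 modulo G:
  leading term x_1: subtract (3)·g_1 from 3x_1 + 33/7x_2 - 33/7 → 0
  normal form = 0.
Since the normal form is 0, p ∈ I.

Ideal membership is decidable via reduction modulo a Gröbner basis.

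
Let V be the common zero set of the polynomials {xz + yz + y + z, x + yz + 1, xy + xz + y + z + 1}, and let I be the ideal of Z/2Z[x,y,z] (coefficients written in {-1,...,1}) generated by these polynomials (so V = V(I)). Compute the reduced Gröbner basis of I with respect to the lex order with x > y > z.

Buchberger's algorithm terminates because the ascending chain of leading-term ideals stabilizes.

f_1 = xz + yz + y + z, LT = xz.
f_2 = x + yz + 1, LT = x.
f_3 = xy + xz + y + z + 1, LT = xy.

S(f_1,f_2): lcm = xz. S = yz^2 + yz + y.
  reduce S modulo (f_1, f_2, f_3):
  remainder yz^2 + yz + y ≠ 0; add g_4 = yz^2 + yz + y to the basis.

S(f_1,f_3): lcm = xyz. S = xz^2 + y^2z + y^2 + z^2 + z.
  reduce S modulo (f_1, f_2, f_3, g_4):
  remainder y^2z + y^2 + y + z ≠ 0; add g_5 = y^2z + y^2 + y + z to the basis.

S(f_2,f_3): lcm = xy. S = xz + y^2z + z + 1.
  reduce S modulo (f_1, f_2, f_3, g_4, g_5):
  remainder y^2 + yz + z + 1 ≠ 0; add g_6 = y^2 + yz + z + 1 to the basis.

S(f_3,g_4): lcm = xyz^2. S = xyz + xy + xz^3 + yz^2 + z^3 + z^2.
  reduce S modulo (f_1, f_2, f_3, g_4, g_5, g_6):
  remainder z^2 + z + 1 ≠ 0; add g_7 = z^2 + z + 1 to the basis.

The other S-polynomials (S(f_1,g_4), S(f_2,g_4), S(f_1,g_5), S(f_2,g_5), S(f_3,g_5), S(g_4,g_5), S(f_1,g_6), S(f_2,g_6), S(f_3,g_6), S(g_4,g_6), S(g_5,g_6), S(f_1,g_7), S(f_2,g_7), S(f_3,g_7), S(g_4,g_7), S(g_5,g_7), S(g_6,g_7)) all reduce to 0 modulo the current basis, so we have a Gröbner basis.
Inter-reduce: drop elements whose leading term is divisible by another's, tail-reduce, and make monic.

G = {x + yz + 1, y^2 + yz + z + 1, z^2 + z + 1}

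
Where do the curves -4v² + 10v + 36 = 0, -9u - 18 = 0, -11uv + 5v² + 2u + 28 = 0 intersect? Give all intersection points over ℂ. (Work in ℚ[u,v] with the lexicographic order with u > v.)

Compute a lex Gröbner basis by Buchberger's algorithm.
f_1 = -4v² + 10v + 36, LT = v².
f_2 = -9u - 18, LT = u.
f_3 = -11uv + 2u + 5v² + 28, LT = uv.

S(f_1,f_3): lcm = uv². S = -51/22uv - 9u + 5/11v³ + 28/11v.
  leading term uv: subtract (17/66v)·f_2 from -51/22uv - 9u + 5/11v³ + 28/11v → -9u + 5/11v³ + 79/11v
  leading term u: subtract (1)·f_2 from -9u + 5/11v³ + 79/11v → 5/11v³ + 79/11v + 18
  leading term v³: subtract (-5/44v)·f_1 from 5/11v³ + 79/11v + 18 → 25/22v² + 124/11v + 18
  leading term v²: subtract (-25/88)·f_1 from 25/22v² + 124/11v + 18 → 621/44v + 621/22
  leading term v: no divisor's leading term divides it; move 621/44v to the remainder.
  leading term 1: no divisor's leading term divides it; move 621/22 to the remainder.
  remainder 621/44v + 621/22 ≠ 0; add h_4 = 621/44v + 621/22 to the basis.

The other S-polynomials (S(f_1,f_2), S(f_2,f_3), S(f_1,h_4), S(f_2,h_4), S(f_3,h_4)) all reduce to 0 modulo the current basis, so we have a Gröbner basis.
Inter-reduce: drop elements whose leading term is divisible by another's, tail-reduce, and make monic.
Reduced Gröbner basis: {u + 2, v + 2}.

Since the basis is lex-ordered, v + 2 is univariate in v. Its roots are {-2}. Back-substituting each root into the other basis elements fixes the other coordinates.
  v = -2: the earlier basis element becomes u + 2 = 0, giving u = -2 — point (-2, -2).
Each listed point satisfies every original equation (direct substitution).
A lex Gröbner basis triangularizes the system, enabling back-substitution.

{(-2, -2)}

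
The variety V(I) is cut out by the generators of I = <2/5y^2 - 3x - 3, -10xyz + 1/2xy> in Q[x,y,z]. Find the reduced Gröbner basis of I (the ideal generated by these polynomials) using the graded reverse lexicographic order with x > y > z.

G = {x^2z - 1/20x^2 + xz - 1/20x, xyz - 1/20xy, y^2 - 15/2x - 15/2}

f_1 = 2/5y^2 - 3x - 3, LT = y^2.
f_2 = -10xyz + 1/2xy, LT = xyz.

S(f_1,f_2): lcm = xy^2z. S = 1/20xy^2 - 15/2x^2z - 15/2xz.
  reduce S modulo (f_1, f_2):
  remainder -15/2x^2z + 3/8x^2 - 15/2xz + 3/8x ≠ 0; add g_3 = -15/2x^2z + 3/8x^2 - 15/2xz + 3/8x to the basis.

The other S-polynomials (S(f_1,g_3), S(f_2,g_3)) all reduce to 0 modulo the current basis, so we have a Gröbner basis.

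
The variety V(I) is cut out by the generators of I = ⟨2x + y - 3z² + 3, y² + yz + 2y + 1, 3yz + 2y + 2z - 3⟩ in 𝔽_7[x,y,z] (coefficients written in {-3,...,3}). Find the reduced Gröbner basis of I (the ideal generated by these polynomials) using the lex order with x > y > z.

f_1 = 2x + y - 3z² + 3, LT = x.
f_2 = y² + yz + 2y + 1, LT = y².
f_3 = 3yz + 2y + 2z - 3, LT = yz.

S(f_2,f_3): lcm = y²z. S = -3y² + yz² - yz + y + z.
  leading term y²: subtract (-3)·f_2 from -3y² + yz² - yz + y + z → yz² + 2yz + z + 3
  leading term yz²: subtract (-2z)·f_3 from yz² + 2yz + z + 3 → -yz - 3z² + 2z + 3
  leading term yz: subtract (2)·f_3 from -yz - 3z² + 2z + 3 → 3y - 3z² - 2z + 2
  leading term y: no divisor's leading term divides it; move 3y to the remainder.
  leading term z²: no divisor's leading term divides it; move -3z² to the remainder.
  leading term z: no divisor's leading term divides it; move -2z to the remainder.
  leading term 1: no divisor's leading term divides it; move 2 to the remainder.
  remainder 3y - 3z² - 2z + 2 ≠ 0; add g_4 = 3y - 3z² - 2z + 2 to the basis.

S(f_3,g_4): lcm = yz. S = 3y + z³ + 3z² - 1.
  leading term y: subtract (1)·g_4 from 3y + z³ + 3z² - 1 → z³ - z² + 2z - 3
  leading term z³: no divisor's leading term divides it; move z³ to the remainder.
  leading term z²: no divisor's leading term divides it; move -z² to the remainder.
  leading term z: no divisor's leading term divides it; move 2z to the remainder.
  leading term 1: no divisor's leading term divides it; move -3 to the remainder.
  remainder z³ - z² + 2z - 3 ≠ 0; add g_5 = z³ - z² + 2z - 3 to the basis.

The other S-polynomials (S(f_1,f_2), S(f_1,f_3), S(f_1,g_4), S(f_2,g_4), S(f_1,g_5), S(f_2,g_5), S(f_3,g_5), S(g_4,g_5)) all reduce to 0 modulo the current basis, so we have a Gröbner basis.
Inter-reduce: drop elements whose leading term is divisible by another's, tail-reduce, and make monic.

G = {x - z² - 2z, y - z² - 3z + 3, z³ - z² + 2z - 3}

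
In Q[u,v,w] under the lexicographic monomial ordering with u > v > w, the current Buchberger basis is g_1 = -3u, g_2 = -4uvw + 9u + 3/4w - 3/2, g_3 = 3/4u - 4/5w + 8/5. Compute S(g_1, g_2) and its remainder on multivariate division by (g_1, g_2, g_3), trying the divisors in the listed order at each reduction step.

lcm(LM(g_1), LM(g_2)) = uvw.
S = (lcm/LT(g_1))·g_1 − (lcm/LT(g_2))·g_2 = 9/4u + 3/16w - 3/8.
Reduce S modulo (g_1, g_2, g_3) in that order:
  leading term u: subtract (-3/4)·g_1 from 9/4u + 3/16w - 3/8 → 3/16w - 3/8
  leading term w: no divisor's leading term divides it; move 3/16w to the remainder.
  leading term 1: no divisor's leading term divides it; move -3/8 to the remainder.
The remainder 3/16w - 3/8 is nonzero, so it would be added as the next basis element.
This is the inner loop of Buchberger's algorithm — each nonzero remainder becomes a new basis element.

S(g_1, g_2) = 9/4u + 3/16w - 3/8; remainder on division = 3/16w - 3/8.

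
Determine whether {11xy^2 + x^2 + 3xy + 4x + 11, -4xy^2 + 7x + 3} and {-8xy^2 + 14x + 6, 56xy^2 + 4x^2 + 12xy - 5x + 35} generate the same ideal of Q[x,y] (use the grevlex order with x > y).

Two ideals are equal iff their reduced Gröbner bases coincide (the reduced basis is unique for a fixed ordering).
Buchberger on the first generating set:
f_1 = 11xy^2 + x^2 + 3xy + 4x + 11, LT = xy^2.
f_2 = -4xy^2 + 7x + 3, LT = xy^2.

S(f_1,f_2): lcm = xy^2. S = 1/11x^2 + 3/11xy + 93/44x + 7/4.
  leading term x^2: no divisor's leading term divides it; move 1/11x^2 to the remainder.
  leading term xy: no divisor's leading term divides it; move 3/11xy to the remainder.
  leading term x: no divisor's leading term divides it; move 93/44x to the remainder.
  leading term 1: no divisor's leading term divides it; move 7/4 to the remainder.
  remainder 1/11x^2 + 3/11xy + 93/44x + 7/4 ≠ 0; add g_3 = 1/11x^2 + 3/11xy + 93/44x + 7/4 to the basis.

S(f_1,g_3): lcm = x^2y^2. S = -3xy^3 + 1/11x^3 + 3/11x^2y - 93/4xy^2 + 4/11x^2 - 77/4y^2 + x.
  leading term xy^3: subtract (-3/11y)·f_1 from -3xy^3 + 1/11x^3 + 3/11x^2y - 93/4xy^2 + 4/11x^2 - 77/4y^2 + x → 1/11x^3 + 6/11x^2y - 987/44xy^2 + 4/11x^2 + 12/11xy - 77/4y^2 + x + 3y
  leading term x^3: subtract (x)·g_3 from 1/11x^3 + 6/11x^2y - 987/44xy^2 + 4/11x^2 + 12/11xy - 77/4y^2 + x + 3y → 3/11x^2y - 987/44xy^2 - 7/4x^2 + 12/11xy - 77/4y^2 - 3/4x + 3y
  leading term x^2y: subtract (3y)·g_3 from 3/11x^2y - 987/44xy^2 - 7/4x^2 + 12/11xy - 77/4y^2 - 3/4x + 3y → -93/4xy^2 - 7/4x^2 - 21/4xy - 77/4y^2 - 3/4x - 9/4y
  leading term xy^2: subtract (-93/44)·f_1 from -93/4xy^2 - 7/4x^2 - 21/4xy - 77/4y^2 - 3/4x - 9/4y → 4/11x^2 + 12/11xy - 77/4y^2 + 339/44x - 9/4y + 93/4
  leading term x^2: subtract (4)·g_3 from 4/11x^2 + 12/11xy - 77/4y^2 + 339/44x - 9/4y + 93/4 → -77/4y^2 - 3/4x - 9/4y + 65/4
  leading term y^2: no divisor's leading term divides it; move -77/4y^2 to the remainder.
  leading term x: no divisor's leading term divides it; move -3/4x to the remainder.
  leading term y: no divisor's leading term divides it; move -9/4y to the remainder.
  leading term 1: no divisor's leading term divides it; move 65/4 to the remainder.
  remainder -77/4y^2 - 3/4x - 9/4y + 65/4 ≠ 0; add g_4 = -77/4y^2 - 3/4x - 9/4y + 65/4 to the basis.

The other S-polynomials (S(f_2,g_3), S(f_1,g_4), S(f_2,g_4), S(g_3,g_4)) all reduce to 0 modulo the current basis, so we have a Gröbner basis.
Inter-reduce: drop elements whose leading term is divisible by another's, tail-reduce, and make monic.
Reduced Gröbner basis: {x^2 + 3xy + 93/4x + 77/4, y^2 + 3/77x + 9/77y - 65/77}.

Buchberger on the second generating set:
h_1 = -8xy^2 + 14x + 6, LT = xy^2.
h_2 = 56xy^2 + 4x^2 + 12xy - 5x + 35, LT = xy^2.

S(h_1,h_2): lcm = xy^2. S = -1/14x^2 - 3/14xy - 93/56x - 11/8.
  leading term x^2: no divisor's leading term divides it; move -1/14x^2 to the remainder.
  leading term xy: no divisor's leading term divides it; move -3/14xy to the remainder.
  leading term x: no divisor's leading term divides it; move -93/56x to the remainder.
  leading term 1: no divisor's leading term divides it; move -11/8 to the remainder.
  remainder -1/14x^2 - 3/14xy - 93/56x - 11/8 ≠ 0; add k_3 = -1/14x^2 - 3/14xy - 93/56x - 11/8 to the basis.

S(h_1,k_3): lcm = x^2y^2. S = -3xy^3 - 93/4xy^2 - 7/4x^2 - 77/4y^2 - 3/4x.
  leading term xy^3: subtract (3/8y)·h_1 from -3xy^3 - 93/4xy^2 - 7/4x^2 - 77/4y^2 - 3/4x → -93/4xy^2 - 7/4x^2 - 21/4xy - 77/4y^2 - 3/4x - 9/4y
  leading term xy^2: subtract (93/32)·h_1 from -93/4xy^2 - 7/4x^2 - 21/4xy - 77/4y^2 - 3/4x - 9/4y → -7/4x^2 - 21/4xy - 77/4y^2 - 663/16x - 9/4y - 279/16
  leading term x^2: subtract (49/2)·k_3 from -7/4x^2 - 21/4xy - 77/4y^2 - 663/16x - 9/4y - 279/16 → -77/4y^2 - 3/4x - 9/4y + 65/4
  leading term y^2: no divisor's leading term divides it; move -77/4y^2 to the remainder.
  leading term x: no divisor's leading term divides it; move -3/4x to the remainder.
  leading term y: no divisor's leading term divides it; move -9/4y to the remainder.
  leading term 1: no divisor's leading term divides it; move 65/4 to the remainder.
  remainder -77/4y^2 - 3/4x - 9/4y + 65/4 ≠ 0; add k_4 = -77/4y^2 - 3/4x - 9/4y + 65/4 to the basis.

The other S-polynomials (S(h_2,k_3), S(h_1,k_4), S(h_2,k_4), S(k_3,k_4)) all reduce to 0 modulo the current basis, so we have a Gröbner basis.
Inter-reduce: drop elements whose leading term is divisible by another's, tail-reduce, and make monic.
Reduced Gröbner basis: {x^2 + 3xy + 93/4x + 77/4, y^2 + 3/77x + 9/77y - 65/77}.

These coincide, so the ideals are equal.

Yes, the ideals are equal.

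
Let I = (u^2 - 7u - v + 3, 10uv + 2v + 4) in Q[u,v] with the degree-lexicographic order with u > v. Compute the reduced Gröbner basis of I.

G = {u^2 - 7u - v + 3, uv + 1/5v + 2/5, v^2 + 2/5u - 111/25v - 72/25}

This is the nonlinear analogue of row-reducing a linear system.

f_1 = u^2 - 7u - v + 3, LT = u^2.
f_2 = 10uv + 2v + 4, LT = uv.

S(f_1,f_2): lcm = u^2v. S = -36/5uv - v^2 - 2/5u + 3v.
  leading term uv: subtract (-18/25)·f_2 from -36/5uv - v^2 - 2/5u + 3v → -v^2 - 2/5u + 111/25v + 72/25
  leading term v^2: no divisor's leading term divides it; move -v^2 to the remainder.
  leading term u: no divisor's leading term divides it; move -2/5u to the remainder.
  leading term v: no divisor's leading term divides it; move 111/25v to the remainder.
  leading term 1: no divisor's leading term divides it; move 72/25 to the remainder.
  remainder -v^2 - 2/5u + 111/25v + 72/25 ≠ 0; add g_3 = -v^2 - 2/5u + 111/25v + 72/25 to the basis.

The other S-polynomials (S(f_1,g_3), S(f_2,g_3)) all reduce to 0 modulo the current basis, so we have a Gröbner basis.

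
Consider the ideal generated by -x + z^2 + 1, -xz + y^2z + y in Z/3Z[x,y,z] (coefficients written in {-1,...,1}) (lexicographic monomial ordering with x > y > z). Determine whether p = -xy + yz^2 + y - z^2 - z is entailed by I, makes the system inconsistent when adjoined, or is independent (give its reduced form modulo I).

-xy + yz^2 + y - z^2 - z is independent of I; its normal form modulo I is -z^2 - z.

First compute the reduced Gröbner basis of I by Buchberger's algorithm.
f_1 = -x + z^2 + 1, LT = x.
f_2 = -xz + y^2z + y, LT = xz.

S(f_1,f_2): lcm = xz. S = y^2z + y - z^3 - z.
  leading term y^2z: no divisor's leading term divides it; move y^2z to the remainder.
  leading term y: no divisor's leading term divides it; move y to the remainder.
  leading term z^3: no divisor's leading term divides it; move -z^3 to the remainder.
  leading term z: no divisor's leading term divides it; move -z to the remainder.
  remainder y^2z + y - z^3 - z ≠ 0; add h_3 = y^2z + y - z^3 - z to the basis.

The other S-polynomials (S(f_1,h_3), S(f_2,h_3)) all reduce to 0 modulo the current basis, so we have a Gröbner basis.
Inter-reduce: drop elements whose leading term is divisible by another's, tail-reduce, and make monic.
Reduced Gröbner basis: {x - z^2 - 1, y^2z + y - z^3 - z}.
Label its elements g_1 = x - z^2 - 1, g_2 = y^2z + y - z^3 - z.

Reduce p = -xy + yz^2 + y - z^2 - z modulo G:
  leading term xy: subtract (-y)·g_1 from -xy + yz^2 + y - z^2 - z → -z^2 - z
  leading term z^2: no divisor's leading term divides it; move -z^2 to the remainder.
  leading term z: no divisor's leading term divides it; move -z to the remainder.
  normal form = -z^2 - z.
The normal form is nonzero, so p ∉ I. Since p minus its normal form lies in I, I + (p) = I + (r) where r = -z^2 - z; decide whether this ideal is the whole ring.
Run Buchberger on G together with r (pairs among the g_i already reduce to 0 since G is a Gröbner basis):
g_1 = x - z^2 - 1, LT = x.
g_2 = y^2z + y - z^3 - z, LT = y^2z.
r = -z^2 - z, LT = z^2.

S(g_2,r): lcm = y^2z^2. S = -y^2z + yz - z^4 - z^2.
  leading term y^2z: subtract (-1)·g_2 from -y^2z + yz - z^4 - z^2 → yz + y - z^4 - z^3 - z^2 - z
  leading term yz: no divisor's leading term divides it; move yz to the remainder.
  leading term y: no divisor's leading term divides it; move y to the remainder.
  leading term z^4: subtract (z^2)·r from -z^4 - z^3 - z^2 - z → -z^2 - z
  leading term z^2: subtract (1)·r from -z^2 - z → 0
  remainder yz + y ≠ 0; add m_4 = yz + y to the basis.

S(g_2,m_4): lcm = y^2z. S = -y^2 + y - z^3 - z.
  leading term y^2: no divisor's leading term divides it; move -y^2 to the remainder.
  leading term y: no divisor's leading term divides it; move y to the remainder.
  leading term z^3: subtract (z)·r from -z^3 - z → z^2 - z
  leading term z^2: subtract (-1)·r from z^2 - z → z
  leading term z: no divisor's leading term divides it; move z to the remainder.
  remainder -y^2 + y + z ≠ 0; add m_5 = -y^2 + y + z to the basis.

The other S-polynomials (S(g_1,g_2), S(g_1,r), S(g_1,m_4), S(r,m_4), S(g_1,m_5), S(g_2,m_5), S(r,m_5), S(m_4,m_5)) all reduce to 0 modulo the current basis, so we have a Gröbner basis.
Inter-reduce: drop elements whose leading term is divisible by another's, tail-reduce, and make monic.
Reduced Gröbner basis: {x + z - 1, y^2 - y - z, yz + y, z^2 + z}.
The reduced Gröbner basis of I + (p) is {x + z - 1, y^2 - y - z, yz + y, z^2 + z} ≠ {1}, a proper ideal, so the enlarged system stays consistent: p is independent of I, with normal form -z^2 - z.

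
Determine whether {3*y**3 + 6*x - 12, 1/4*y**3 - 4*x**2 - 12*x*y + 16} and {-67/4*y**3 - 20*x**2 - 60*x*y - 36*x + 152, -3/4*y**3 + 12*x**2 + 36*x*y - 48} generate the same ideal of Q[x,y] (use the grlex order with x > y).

Yes, the ideals are equal.

Equality of ideals is decidable: compute both reduced Gröbner bases (unique for the ordering) and check whether they agree.
Buchberger on the first generating set:
f_1 = 3*y**3 + 6*x - 12, LT = y**3.
f_2 = 1/4*y**3 - 4*x**2 - 12*x*y + 16, LT = y**3.

S(f_1,f_2): lcm = y**3. S = 16*x**2 + 48*x*y + 2*x - 68.
  reduce S modulo (f_1, f_2):
  remainder 16*x**2 + 48*x*y + 2*x - 68 ≠ 0; add g_3 = 16*x**2 + 48*x*y + 2*x - 68 to the basis.

The other S-polynomials (S(f_1,g_3), S(f_2,g_3)) all reduce to 0 modulo the current basis, so we have a Gröbner basis.
Inter-reduce: drop elements whose leading term is divisible by another's, tail-reduce, and make monic.
Reduced Gröbner basis: {y**3 + 2*x - 4, x**2 + 3*x*y + 1/8*x - 17/4}.

Buchberger on the second generating set:
h_1 = -67/4*y**3 - 20*x**2 - 60*x*y - 36*x + 152, LT = y**3.
h_2 = -3/4*y**3 + 12*x**2 + 36*x*y - 48, LT = y**3.

S(h_1,h_2): lcm = y**3. S = 1152/67*x**2 + 3456/67*x*y + 144/67*x - 4896/67.
  reduce S modulo (h_1, h_2):
  remainder 1152/67*x**2 + 3456/67*x*y + 144/67*x - 4896/67 ≠ 0; add k_3 = 1152/67*x**2 + 3456/67*x*y + 144/67*x - 4896/67 to the basis.

The other S-polynomials (S(h_1,k_3), S(h_2,k_3)) all reduce to 0 modulo the current basis, so we have a Gröbner basis.
Inter-reduce: drop elements whose leading term is divisible by another's, tail-reduce, and make monic.
Reduced Gröbner basis: {y**3 + 2*x - 4, x**2 + 3*x*y + 1/8*x - 17/4}.

Same reduced basis, so the two generating sets span the same ideal.
The same test decides containment: I ⊆ J iff every generator of I reduces to 0 modulo a Gröbner basis of J.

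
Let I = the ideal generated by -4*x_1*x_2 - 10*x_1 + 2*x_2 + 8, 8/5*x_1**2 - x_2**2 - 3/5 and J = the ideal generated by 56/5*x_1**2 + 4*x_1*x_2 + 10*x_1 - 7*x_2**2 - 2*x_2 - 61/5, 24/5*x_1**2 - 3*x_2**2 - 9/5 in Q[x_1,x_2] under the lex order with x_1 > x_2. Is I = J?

Since reduced Gröbner bases are canonical representatives of ideals under a given ordering, it suffices to compute and compare them.
Buchberger on the first generating set:
f_1 = -4*x_1*x_2 - 10*x_1 + 2*x_2 + 8, LT = x_1*x_2.
f_2 = 8/5*x_1**2 - x_2**2 - 3/5, LT = x_1**2.

S(f_1,f_2): lcm = x_1**2*x_2. S = 5/2*x_1**2 - 1/2*x_1*x_2 - 2*x_1 + 5/8*x_2**3 + 3/8*x_2.
  leading term x_1**2: subtract (25/16)·f_2 from 5/2*x_1**2 - 1/2*x_1*x_2 - 2*x_1 + 5/8*x_2**3 + 3/8*x_2 → -1/2*x_1*x_2 - 2*x_1 + 5/8*x_2**3 + 25/16*x_2**2 + 3/8*x_2 + 15/16
  leading term x_1*x_2: subtract (1/8)·f_1 from -1/2*x_1*x_2 - 2*x_1 + 5/8*x_2**3 + 25/16*x_2**2 + 3/8*x_2 + 15/16 → -3/4*x_1 + 5/8*x_2**3 + 25/16*x_2**2 + 1/8*x_2 - 1/16
  leading term x_1: no divisor's leading term divides it; move -3/4*x_1 to the remainder.
  leading term x_2**3: no divisor's leading term divides it; move 5/8*x_2**3 to the remainder.
  leading term x_2**2: no divisor's leading term divides it; move 25/16*x_2**2 to the remainder.
  leading term x_2: no divisor's leading term divides it; move 1/8*x_2 to the remainder.
  leading term 1: no divisor's leading term divides it; move -1/16 to the remainder.
  remainder -3/4*x_1 + 5/8*x_2**3 + 25/16*x_2**2 + 1/8*x_2 - 1/16 ≠ 0; add g_3 = -3/4*x_1 + 5/8*x_2**3 + 25/16*x_2**2 + 1/8*x_2 - 1/16 to the basis.

S(f_1,g_3): lcm = x_1*x_2. S = 5/2*x_1 + 5/6*x_2**4 + 25/12*x_2**3 + 1/6*x_2**2 - 7/12*x_2 - 2.
  leading term x_1: subtract (-10/3)·g_3 from 5/2*x_1 + 5/6*x_2**4 + 25/12*x_2**3 + 1/6*x_2**2 - 7/12*x_2 - 2 → 5/6*x_2**4 + 25/6*x_2**3 + 43/8*x_2**2 - 1/6*x_2 - 53/24
  leading term x_2**4: no divisor's leading term divides it; move 5/6*x_2**4 to the remainder.
  leading term x_2**3: no divisor's leading term divides it; move 25/6*x_2**3 to the remainder.
  leading term x_2**2: no divisor's leading term divides it; move 43/8*x_2**2 to the remainder.
  leading term x_2: no divisor's leading term divides it; move -1/6*x_2 to the remainder.
  leading term 1: no divisor's leading term divides it; move -53/24 to the remainder.
  remainder 5/6*x_2**4 + 25/6*x_2**3 + 43/8*x_2**2 - 1/6*x_2 - 53/24 ≠ 0; add g_4 = 5/6*x_2**4 + 25/6*x_2**3 + 43/8*x_2**2 - 1/6*x_2 - 53/24 to the basis.

The other S-polynomials (S(f_2,g_3), S(f_1,g_4), S(f_2,g_4), S(g_3,g_4)) all reduce to 0 modulo the current basis, so we have a Gröbner basis.
Inter-reduce: drop elements whose leading term is divisible by another's, tail-reduce, and make monic.
Reduced Gröbner basis: {x_1 - 5/6*x_2**3 - 25/12*x_2**2 - 1/6*x_2 + 1/12, x_2**4 + 5*x_2**3 + 129/20*x_2**2 - 1/5*x_2 - 53/20}.

Buchberger on the second generating set:
h_1 = 56/5*x_1**2 + 4*x_1*x_2 + 10*x_1 - 7*x_2**2 - 2*x_2 - 61/5, LT = x_1**2.
h_2 = 24/5*x_1**2 - 3*x_2**2 - 9/5, LT = x_1**2.

S(h_1,h_2): lcm = x_1**2. S = 5/14*x_1*x_2 + 25/28*x_1 - 5/28*x_2 - 5/7.
  leading term x_1*x_2: no divisor's leading term divides it; move 5/14*x_1*x_2 to the remainder.
  leading term x_1: no divisor's leading term divides it; move 25/28*x_1 to the remainder.
  leading term x_2: no divisor's leading term divides it; move -5/28*x_2 to the remainder.
  leading term 1: no divisor's leading term divides it; move -5/7 to the remainder.
  remainder 5/14*x_1*x_2 + 25/28*x_1 - 5/28*x_2 - 5/7 ≠ 0; add k_3 = 5/14*x_1*x_2 + 25/28*x_1 - 5/28*x_2 - 5/7 to the basis.

S(h_1,k_3): lcm = x_1**2*x_2. S = -5/2*x_1**2 + 5/14*x_1*x_2**2 + 39/28*x_1*x_2 + 2*x_1 - 5/8*x_2**3 - 5/28*x_2**2 - 61/56*x_2.
  leading term x_1**2: subtract (-25/112)·h_1 from -5/2*x_1**2 + 5/14*x_1*x_2**2 + 39/28*x_1*x_2 + 2*x_1 - 5/8*x_2**3 - 5/28*x_2**2 - 61/56*x_2 → 5/14*x_1*x_2**2 + 16/7*x_1*x_2 + 237/56*x_1 - 5/8*x_2**3 - 195/112*x_2**2 - 43/28*x_2 - 305/112
  leading term x_1*x_2**2: subtract (x_2)·k_3 from 5/14*x_1*x_2**2 + 16/7*x_1*x_2 + 237/56*x_1 - 5/8*x_2**3 - 195/112*x_2**2 - 43/28*x_2 - 305/112 → 39/28*x_1*x_2 + 237/56*x_1 - 5/8*x_2**3 - 25/16*x_2**2 - 23/28*x_2 - 305/112
  leading term x_1*x_2: subtract (39/10)·k_3 from 39/28*x_1*x_2 + 237/56*x_1 - 5/8*x_2**3 - 25/16*x_2**2 - 23/28*x_2 - 305/112 → 3/4*x_1 - 5/8*x_2**3 - 25/16*x_2**2 - 1/8*x_2 + 1/16
  leading term x_1: no divisor's leading term divides it; move 3/4*x_1 to the remainder.
  leading term x_2**3: no divisor's leading term divides it; move -5/8*x_2**3 to the remainder.
  leading term x_2**2: no divisor's leading term divides it; move -25/16*x_2**2 to the remainder.
  leading term x_2: no divisor's leading term divides it; move -1/8*x_2 to the remainder.
  leading term 1: no divisor's leading term divides it; move 1/16 to the remainder.
  remainder 3/4*x_1 - 5/8*x_2**3 - 25/16*x_2**2 - 1/8*x_2 + 1/16 ≠ 0; add k_4 = 3/4*x_1 - 5/8*x_2**3 - 25/16*x_2**2 - 1/8*x_2 + 1/16 to the basis.

S(k_3,k_4): lcm = x_1*x_2. S = 5/2*x_1 + 5/6*x_2**4 + 25/12*x_2**3 + 1/6*x_2**2 - 7/12*x_2 - 2.
  leading term x_1: subtract (10/3)·k_4 from 5/2*x_1 + 5/6*x_2**4 + 25/12*x_2**3 + 1/6*x_2**2 - 7/12*x_2 - 2 → 5/6*x_2**4 + 25/6*x_2**3 + 43/8*x_2**2 - 1/6*x_2 - 53/24
  leading term x_2**4: no divisor's leading term divides it; move 5/6*x_2**4 to the remainder.
  leading term x_2**3: no divisor's leading term divides it; move 25/6*x_2**3 to the remainder.
  leading term x_2**2: no divisor's leading term divides it; move 43/8*x_2**2 to the remainder.
  leading term x_2: no divisor's leading term divides it; move -1/6*x_2 to the remainder.
  leading term 1: no divisor's leading term divides it; move -53/24 to the remainder.
  remainder 5/6*x_2**4 + 25/6*x_2**3 + 43/8*x_2**2 - 1/6*x_2 - 53/24 ≠ 0; add k_5 = 5/6*x_2**4 + 25/6*x_2**3 + 43/8*x_2**2 - 1/6*x_2 - 53/24 to the basis.

The other S-polynomials (S(h_2,k_3), S(h_1,k_4), S(h_2,k_4), S(h_1,k_5), S(h_2,k_5), S(k_3,k_5), S(k_4,k_5)) all reduce to 0 modulo the current basis, so we have a Gröbner basis.
Inter-reduce: drop elements whose leading term is divisible by another's, tail-reduce, and make monic.
Reduced Gröbner basis: {x_1 - 5/6*x_2**3 - 25/12*x_2**2 - 1/6*x_2 + 1/12, x_2**4 + 5*x_2**3 + 129/20*x_2**2 - 1/5*x_2 - 53/20}.

Same reduced basis, so the two generating sets span the same ideal.

Yes, the ideals are equal.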